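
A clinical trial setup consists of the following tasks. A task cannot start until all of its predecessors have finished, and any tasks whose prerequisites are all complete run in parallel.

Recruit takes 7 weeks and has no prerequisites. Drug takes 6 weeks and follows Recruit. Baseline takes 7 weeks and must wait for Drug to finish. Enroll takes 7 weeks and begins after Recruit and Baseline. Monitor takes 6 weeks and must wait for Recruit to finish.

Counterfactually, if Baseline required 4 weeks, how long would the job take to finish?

24

Actual critical path: Recruit→Drug→Baseline→Enroll = 7+6+7+7 = 27 ⇒ 27 weeks.
Baseline lies on that path, so at 4 weeks the path becomes 24 weeks.
No other chain overtakes it, so the finish is 24 weeks.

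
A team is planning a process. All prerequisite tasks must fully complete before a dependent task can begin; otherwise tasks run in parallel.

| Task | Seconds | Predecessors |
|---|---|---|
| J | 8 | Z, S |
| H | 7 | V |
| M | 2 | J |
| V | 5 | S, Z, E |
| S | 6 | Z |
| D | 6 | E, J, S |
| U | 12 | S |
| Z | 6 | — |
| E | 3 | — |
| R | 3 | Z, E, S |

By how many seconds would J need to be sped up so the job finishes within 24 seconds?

2

Current finish: 26 seconds; target: 24.
J is on every critical path, so each second cut from J cuts the finish by one (this holds down to a finish of 24).
Need 26 − 24 = 2 seconds off J → J becomes 6 seconds, finish becomes 24.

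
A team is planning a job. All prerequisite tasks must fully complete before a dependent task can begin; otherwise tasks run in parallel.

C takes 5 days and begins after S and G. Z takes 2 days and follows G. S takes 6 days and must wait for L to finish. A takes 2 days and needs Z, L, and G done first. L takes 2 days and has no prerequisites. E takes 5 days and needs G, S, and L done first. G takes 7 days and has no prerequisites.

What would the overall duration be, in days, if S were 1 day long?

12

Actual critical path: L→S→E = 2+6+5 = 13 ⇒ 13 days.
S lies on that path, so at 1 day the path becomes 8 days.
The binding chain switches to G→E = 7+5 = 12; finish 12 days.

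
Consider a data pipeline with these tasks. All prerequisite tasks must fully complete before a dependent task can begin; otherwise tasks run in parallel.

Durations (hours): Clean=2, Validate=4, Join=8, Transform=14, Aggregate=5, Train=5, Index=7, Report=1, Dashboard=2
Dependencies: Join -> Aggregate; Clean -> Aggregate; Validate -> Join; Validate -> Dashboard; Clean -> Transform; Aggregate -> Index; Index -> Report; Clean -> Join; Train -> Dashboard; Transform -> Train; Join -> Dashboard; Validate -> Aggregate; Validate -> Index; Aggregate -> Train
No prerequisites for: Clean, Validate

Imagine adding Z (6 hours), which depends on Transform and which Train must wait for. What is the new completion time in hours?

29

Originally the project takes 25 hours.
With Z inserted, Train now waits for max(Aggregate, Transform, Z).
New critical path: Clean→Transform→Z→Train→Dashboard = 2+14+6+5+2 = 29 ⇒ 29 hours.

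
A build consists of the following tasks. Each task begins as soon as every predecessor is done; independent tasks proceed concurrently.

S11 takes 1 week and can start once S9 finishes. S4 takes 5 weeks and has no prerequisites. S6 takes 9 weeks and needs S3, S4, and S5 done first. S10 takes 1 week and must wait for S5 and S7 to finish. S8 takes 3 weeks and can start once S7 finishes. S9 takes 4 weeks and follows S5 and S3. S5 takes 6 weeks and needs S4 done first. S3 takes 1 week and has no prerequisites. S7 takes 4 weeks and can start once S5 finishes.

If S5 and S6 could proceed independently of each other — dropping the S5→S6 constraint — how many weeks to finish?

With the dependency in place, S4→S5→S6 = 5+6+9 = 20 sets the finish at 20 weeks.
Without S5→S6, S6's earliest start moves from 11 to 5.
New critical path: S4→S5→S7→S8 = 5+6+4+3 = 18 ⇒ 18 weeks.

18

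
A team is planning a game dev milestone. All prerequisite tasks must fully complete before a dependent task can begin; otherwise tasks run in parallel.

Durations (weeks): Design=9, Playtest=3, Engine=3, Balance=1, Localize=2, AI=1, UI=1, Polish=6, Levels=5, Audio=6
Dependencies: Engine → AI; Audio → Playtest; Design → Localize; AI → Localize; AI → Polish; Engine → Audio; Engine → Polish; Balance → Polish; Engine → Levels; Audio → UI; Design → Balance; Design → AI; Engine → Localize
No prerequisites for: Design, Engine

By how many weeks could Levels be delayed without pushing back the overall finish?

Critical path: Design→AI→Polish = 9+1+6 = 16, so the finish is 16 weeks.
Longest path through Levels: 8 weeks (earliest finish 8, latest finish 16).
Slack of Levels = 11 − 3 = 8 weeks.

8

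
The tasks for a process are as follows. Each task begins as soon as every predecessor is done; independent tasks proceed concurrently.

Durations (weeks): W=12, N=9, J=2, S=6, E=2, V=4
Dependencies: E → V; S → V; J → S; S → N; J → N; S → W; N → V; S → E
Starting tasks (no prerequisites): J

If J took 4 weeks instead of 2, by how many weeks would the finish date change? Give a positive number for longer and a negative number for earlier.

2

Critical path before the change: J→S→N→V = 2+6+9+4 = 21 giving 21 weeks.
Since J is critical, the +2 change carries straight to that chain (now 23 weeks).
The critical path is still J→S→N→V; finish is now 23 weeks.
Change in finish: 23 − 21 = +2 weeks.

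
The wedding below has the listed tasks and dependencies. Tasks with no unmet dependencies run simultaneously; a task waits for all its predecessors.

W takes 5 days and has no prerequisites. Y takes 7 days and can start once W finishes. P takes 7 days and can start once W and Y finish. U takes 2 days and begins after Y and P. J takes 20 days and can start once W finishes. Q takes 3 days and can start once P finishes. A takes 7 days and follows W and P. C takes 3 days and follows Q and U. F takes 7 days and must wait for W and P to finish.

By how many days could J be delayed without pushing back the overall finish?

1

W→Y→P→A = 5+7+7+7 = 26 sets the makespan at 26 days.
Longest path through J: 25 days (earliest finish 25, latest finish 26).
So J can slip 26 − 25 = 1 day.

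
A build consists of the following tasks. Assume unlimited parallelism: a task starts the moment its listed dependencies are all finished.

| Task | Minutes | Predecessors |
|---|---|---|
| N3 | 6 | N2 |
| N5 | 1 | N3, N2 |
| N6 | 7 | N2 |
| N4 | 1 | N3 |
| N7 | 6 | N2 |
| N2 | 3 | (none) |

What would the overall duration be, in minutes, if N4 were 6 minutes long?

15

Critical path before the change: N2→N3→N4 = 3+6+1 = 10 giving 10 minutes.
Since N4 is critical, the +5 change carries straight to that chain (now 15 minutes).
That remains the longest chain; total 15 minutes.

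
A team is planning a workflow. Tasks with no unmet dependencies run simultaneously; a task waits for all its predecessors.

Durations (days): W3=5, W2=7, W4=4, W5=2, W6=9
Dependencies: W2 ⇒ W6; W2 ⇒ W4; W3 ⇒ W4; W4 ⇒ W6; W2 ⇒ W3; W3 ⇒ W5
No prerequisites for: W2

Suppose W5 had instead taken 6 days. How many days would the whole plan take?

Actual critical path: W2→W3→W4→W6 = 7+5+4+9 = 25 ⇒ 25 days.
W5 has 11 days of float (longest path through it is 14).
The critical path is still W2→W3→W4→W6; finish is now 25 days.

25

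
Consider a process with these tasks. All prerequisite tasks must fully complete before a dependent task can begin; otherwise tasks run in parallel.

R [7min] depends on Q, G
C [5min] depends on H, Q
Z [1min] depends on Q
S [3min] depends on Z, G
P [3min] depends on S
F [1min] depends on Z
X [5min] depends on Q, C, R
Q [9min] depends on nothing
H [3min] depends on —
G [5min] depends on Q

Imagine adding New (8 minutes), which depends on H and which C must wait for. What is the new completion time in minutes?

26

Originally the project takes 26 minutes.
With New inserted, C now waits for max(H, Q, New).
New critical path: Q→G→R→X = 9+5+7+5 = 26 ⇒ 26 minutes.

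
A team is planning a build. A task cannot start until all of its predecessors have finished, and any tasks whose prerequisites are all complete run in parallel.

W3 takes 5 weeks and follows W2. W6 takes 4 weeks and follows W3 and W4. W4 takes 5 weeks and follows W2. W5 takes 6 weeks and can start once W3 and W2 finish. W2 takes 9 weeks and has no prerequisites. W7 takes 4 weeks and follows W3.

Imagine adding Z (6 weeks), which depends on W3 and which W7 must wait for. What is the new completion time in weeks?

Originally the build takes 20 weeks.
With Z inserted, W7 now waits for max(W3, Z).
New critical path: W2→W3→Z→W7 = 9+5+6+4 = 24 ⇒ 24 weeks.

24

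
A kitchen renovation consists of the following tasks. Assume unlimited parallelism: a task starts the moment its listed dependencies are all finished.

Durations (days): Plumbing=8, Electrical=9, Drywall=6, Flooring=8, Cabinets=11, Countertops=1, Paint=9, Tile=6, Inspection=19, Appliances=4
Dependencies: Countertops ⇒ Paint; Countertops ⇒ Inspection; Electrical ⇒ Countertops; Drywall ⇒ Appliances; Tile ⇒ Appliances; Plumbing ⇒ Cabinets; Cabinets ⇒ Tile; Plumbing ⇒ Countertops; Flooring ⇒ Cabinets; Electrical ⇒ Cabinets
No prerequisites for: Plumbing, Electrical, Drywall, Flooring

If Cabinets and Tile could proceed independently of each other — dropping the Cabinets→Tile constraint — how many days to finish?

29

Original critical path: Electrical→Cabinets→Tile→Appliances = 9+11+6+4 = 30 ⇒ 30 days.
Without Cabinets→Tile, Tile's earliest start moves from 20 to 0.
After: Electrical→Countertops→Inspection = 9+1+19 = 29 → 29 days.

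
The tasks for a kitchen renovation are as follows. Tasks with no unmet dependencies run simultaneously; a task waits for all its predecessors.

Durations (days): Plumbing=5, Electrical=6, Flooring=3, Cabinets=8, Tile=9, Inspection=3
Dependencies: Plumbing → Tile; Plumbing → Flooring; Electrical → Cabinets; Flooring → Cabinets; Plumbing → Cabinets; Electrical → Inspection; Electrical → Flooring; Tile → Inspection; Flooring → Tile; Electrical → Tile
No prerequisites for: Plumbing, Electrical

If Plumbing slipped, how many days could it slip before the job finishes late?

1

Electrical→Flooring→Tile→Inspection = 6+3+9+3 = 21 sets the makespan at 21 days.
Longest path through Plumbing: 20 days (earliest finish 5, latest finish 6).
Slack of Plumbing = 1 − 0 = 1 day.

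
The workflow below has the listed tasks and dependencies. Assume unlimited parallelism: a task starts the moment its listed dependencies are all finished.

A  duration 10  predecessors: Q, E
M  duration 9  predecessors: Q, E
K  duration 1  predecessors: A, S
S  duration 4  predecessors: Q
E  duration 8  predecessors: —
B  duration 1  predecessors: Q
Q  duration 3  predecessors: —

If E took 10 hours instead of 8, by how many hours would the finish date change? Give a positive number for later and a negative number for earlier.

2

As given, the longest chain is E→A→K = 8+10+1 = 19, so the finish is 19 hours.
E is on the critical path; changing it to 10 makes that path 21 hours.
No other chain overtakes it, so the finish is 21 hours.
Change in finish: 21 − 19 = +2 hours.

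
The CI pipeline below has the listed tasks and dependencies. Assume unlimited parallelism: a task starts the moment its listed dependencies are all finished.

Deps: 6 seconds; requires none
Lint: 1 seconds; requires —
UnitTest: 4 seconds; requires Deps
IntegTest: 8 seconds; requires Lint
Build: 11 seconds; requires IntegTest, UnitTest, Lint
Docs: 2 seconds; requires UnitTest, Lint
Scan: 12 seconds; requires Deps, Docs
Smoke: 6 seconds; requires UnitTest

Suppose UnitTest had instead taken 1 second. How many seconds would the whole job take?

Baseline: Deps→UnitTest→Docs→Scan = 6+4+2+12 = 24 → 24 seconds.
Since UnitTest is critical, the -3 change carries straight to that chain (now 21 seconds).
The critical path is still Deps→UnitTest→Docs→Scan; finish is now 21 seconds.

21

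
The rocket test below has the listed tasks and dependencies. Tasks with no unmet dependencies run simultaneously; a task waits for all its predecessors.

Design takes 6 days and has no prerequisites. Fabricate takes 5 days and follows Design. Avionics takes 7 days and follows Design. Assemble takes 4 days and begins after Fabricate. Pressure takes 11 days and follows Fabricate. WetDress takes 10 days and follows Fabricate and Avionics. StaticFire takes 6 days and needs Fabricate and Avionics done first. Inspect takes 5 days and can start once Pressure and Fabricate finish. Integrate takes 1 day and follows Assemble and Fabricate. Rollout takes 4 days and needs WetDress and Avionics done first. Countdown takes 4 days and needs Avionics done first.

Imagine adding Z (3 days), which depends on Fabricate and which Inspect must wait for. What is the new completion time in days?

Originally the rocket test takes 27 days.
With Z inserted, Inspect now waits for max(Pressure, Fabricate, Z).
New critical path: Design→Fabricate→Pressure→Inspect = 6+5+11+5 = 27 ⇒ 27 days.

27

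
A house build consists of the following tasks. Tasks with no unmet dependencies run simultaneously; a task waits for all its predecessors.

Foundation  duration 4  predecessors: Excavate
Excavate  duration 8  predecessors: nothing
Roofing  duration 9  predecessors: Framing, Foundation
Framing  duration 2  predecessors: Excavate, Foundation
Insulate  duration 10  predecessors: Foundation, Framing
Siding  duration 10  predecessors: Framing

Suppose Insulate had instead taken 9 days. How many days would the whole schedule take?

Critical path before the change: Excavate→Foundation→Framing→Insulate = 8+4+2+10 = 24 giving 24 days.
Insulate lies on that path, so at 9 days the path becomes 23 days.
New critical path: Excavate→Foundation→Framing→Siding = 8+4+2+10 = 24 ⇒ 24 days.

24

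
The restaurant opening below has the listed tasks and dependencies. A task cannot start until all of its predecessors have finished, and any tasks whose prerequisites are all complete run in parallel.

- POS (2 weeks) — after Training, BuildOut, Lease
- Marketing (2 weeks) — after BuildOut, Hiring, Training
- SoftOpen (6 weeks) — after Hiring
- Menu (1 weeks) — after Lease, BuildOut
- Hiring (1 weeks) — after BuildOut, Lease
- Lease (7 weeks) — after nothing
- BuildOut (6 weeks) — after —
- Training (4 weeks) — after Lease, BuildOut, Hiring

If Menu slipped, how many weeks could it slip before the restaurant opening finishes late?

The longest chain is Lease→Hiring→Training→POS = 7+1+4+2 = 14; overall finish 14 weeks.
Longest path through Menu: 8 weeks (earliest finish 8, latest finish 14).
Float = 14 − 8 = 6.

6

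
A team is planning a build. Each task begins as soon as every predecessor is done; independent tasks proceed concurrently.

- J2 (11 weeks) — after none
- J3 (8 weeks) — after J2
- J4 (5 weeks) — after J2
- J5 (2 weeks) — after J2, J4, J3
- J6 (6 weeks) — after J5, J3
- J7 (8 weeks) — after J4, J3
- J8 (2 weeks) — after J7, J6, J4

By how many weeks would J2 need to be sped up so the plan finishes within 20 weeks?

9

Current finish: 29 weeks; target: 20.
J2 is on every critical path, so each week cut from J2 cuts the finish by one (this holds down to a finish of 19).
Need 29 − 20 = 9 weeks off J2 → J2 becomes 2 weeks, finish becomes 20.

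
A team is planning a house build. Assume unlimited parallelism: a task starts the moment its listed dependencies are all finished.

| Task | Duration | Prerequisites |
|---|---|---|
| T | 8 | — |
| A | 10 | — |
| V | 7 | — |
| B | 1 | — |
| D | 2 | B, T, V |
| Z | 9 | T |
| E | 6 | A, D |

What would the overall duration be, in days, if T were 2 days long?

16

As given, the longest chain is T→Z = 8+9 = 17, so the finish is 17 days.
Since T is critical, the -6 change carries straight to that chain (now 11 days).
The binding chain switches to A→E = 10+6 = 16; finish 16 days.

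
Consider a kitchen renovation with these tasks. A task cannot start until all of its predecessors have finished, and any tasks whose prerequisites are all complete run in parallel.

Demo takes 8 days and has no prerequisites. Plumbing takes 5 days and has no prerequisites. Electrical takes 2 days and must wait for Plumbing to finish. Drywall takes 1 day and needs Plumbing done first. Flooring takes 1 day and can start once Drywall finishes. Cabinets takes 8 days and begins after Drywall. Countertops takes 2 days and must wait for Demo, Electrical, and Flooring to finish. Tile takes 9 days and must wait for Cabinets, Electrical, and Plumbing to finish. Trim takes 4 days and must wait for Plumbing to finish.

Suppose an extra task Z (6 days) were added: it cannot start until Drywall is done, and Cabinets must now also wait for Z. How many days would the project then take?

29

Originally the project takes 23 days.
With Z inserted, Cabinets now waits for max(Drywall, Z).
New critical path: Plumbing→Drywall→Z→Cabinets→Tile = 5+1+6+8+9 = 29 ⇒ 29 days.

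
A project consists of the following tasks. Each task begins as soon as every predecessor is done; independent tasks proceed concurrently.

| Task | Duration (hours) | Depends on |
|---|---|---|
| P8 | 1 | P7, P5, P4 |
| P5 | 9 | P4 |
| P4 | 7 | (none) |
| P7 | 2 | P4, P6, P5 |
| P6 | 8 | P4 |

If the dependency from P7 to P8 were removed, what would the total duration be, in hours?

18

Before: longest chain P4→P5→P7→P8 = 7+9+2+1 = 19, finish 19.
Without P7→P8, P8's earliest start moves from 18 to 16.
The longest chain is now P4→P5→P7 = 7+9+2 = 18, so the job takes 18 hours.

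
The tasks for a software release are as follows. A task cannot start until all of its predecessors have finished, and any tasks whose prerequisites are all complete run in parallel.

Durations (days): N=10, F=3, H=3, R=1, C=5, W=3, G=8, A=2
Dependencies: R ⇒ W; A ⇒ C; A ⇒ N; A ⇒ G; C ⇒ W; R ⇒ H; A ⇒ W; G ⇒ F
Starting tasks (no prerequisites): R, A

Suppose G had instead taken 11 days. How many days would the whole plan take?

Actual critical path: A→G→F = 2+8+3 = 13 ⇒ 13 days.
G lies on that path, so at 11 days the path becomes 16 days.
The critical path is still A→G→F; finish is now 16 days.

16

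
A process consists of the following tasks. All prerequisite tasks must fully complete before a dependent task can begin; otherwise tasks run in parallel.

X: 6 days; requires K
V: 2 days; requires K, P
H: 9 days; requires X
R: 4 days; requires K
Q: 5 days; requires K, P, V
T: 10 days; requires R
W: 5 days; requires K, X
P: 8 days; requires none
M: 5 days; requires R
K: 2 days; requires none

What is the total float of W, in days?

4

The longest chain is K→X→H = 2+6+9 = 17; overall finish 17 days.
Longest path through W: 13 days (earliest finish 13, latest finish 17).
Float = 17 − 13 = 4.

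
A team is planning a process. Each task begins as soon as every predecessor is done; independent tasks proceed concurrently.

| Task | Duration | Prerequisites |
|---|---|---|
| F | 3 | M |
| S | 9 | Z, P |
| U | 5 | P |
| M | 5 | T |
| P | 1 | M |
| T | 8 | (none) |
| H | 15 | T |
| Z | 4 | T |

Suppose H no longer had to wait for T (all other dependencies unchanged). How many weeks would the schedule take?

With the dependency in place, T→H = 8+15 = 23 sets the finish at 23 weeks.
Without T→H, H's earliest start moves from 8 to 0.
The longest chain is now T→M→P→S = 8+5+1+9 = 23, so the schedule takes 23 weeks.

23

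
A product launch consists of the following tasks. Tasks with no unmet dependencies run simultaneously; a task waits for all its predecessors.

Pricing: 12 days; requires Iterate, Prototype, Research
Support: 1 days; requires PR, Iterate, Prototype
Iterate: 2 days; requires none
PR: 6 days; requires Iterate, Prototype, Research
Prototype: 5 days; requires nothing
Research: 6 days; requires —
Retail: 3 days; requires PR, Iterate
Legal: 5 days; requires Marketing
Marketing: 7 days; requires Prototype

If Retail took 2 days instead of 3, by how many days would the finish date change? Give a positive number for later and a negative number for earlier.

As given, the longest chain is Research→Pricing = 6+12 = 18, so the finish is 18 days.
Retail is off the critical path — its longest chain is 15 days, giving 3 of slack.
No other chain overtakes it, so the finish is 18 days.
Change in finish: 18 − 18 = +0 days.

0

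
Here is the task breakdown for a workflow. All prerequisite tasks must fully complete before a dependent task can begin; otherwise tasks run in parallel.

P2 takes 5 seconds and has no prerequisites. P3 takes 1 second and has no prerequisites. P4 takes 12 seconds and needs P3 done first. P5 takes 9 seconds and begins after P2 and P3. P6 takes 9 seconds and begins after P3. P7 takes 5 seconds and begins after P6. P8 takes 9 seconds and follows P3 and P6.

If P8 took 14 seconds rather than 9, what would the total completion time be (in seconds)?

24

As given, the longest chain is P3→P6→P8 = 1+9+9 = 19, so the finish is 19 seconds.
P8 is on the critical path; changing it to 14 makes that path 24 seconds.
No other chain overtakes it, so the finish is 24 seconds.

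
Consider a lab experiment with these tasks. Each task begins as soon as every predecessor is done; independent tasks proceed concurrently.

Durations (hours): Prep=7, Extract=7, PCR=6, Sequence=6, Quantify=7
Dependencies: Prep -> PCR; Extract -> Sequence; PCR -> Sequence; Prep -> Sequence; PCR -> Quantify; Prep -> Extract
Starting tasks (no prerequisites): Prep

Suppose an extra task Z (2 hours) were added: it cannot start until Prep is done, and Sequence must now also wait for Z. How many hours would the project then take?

Originally the project takes 20 hours.
With Z inserted, Sequence now waits for max(Extract, Prep, PCR, Z).
New critical path: Prep→Extract→Sequence = 7+7+6 = 20 ⇒ 20 hours.

20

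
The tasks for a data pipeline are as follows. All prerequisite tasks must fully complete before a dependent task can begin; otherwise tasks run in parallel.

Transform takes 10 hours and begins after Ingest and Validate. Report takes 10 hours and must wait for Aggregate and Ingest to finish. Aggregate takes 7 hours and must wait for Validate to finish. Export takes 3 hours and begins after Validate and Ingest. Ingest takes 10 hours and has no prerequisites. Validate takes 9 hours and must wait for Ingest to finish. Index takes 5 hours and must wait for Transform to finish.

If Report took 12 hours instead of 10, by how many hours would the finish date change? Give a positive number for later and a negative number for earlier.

As given, the longest chain is Ingest→Validate→Aggregate→Report = 10+9+7+10 = 36, so the finish is 36 hours.
Since Report is critical, the +2 change carries straight to that chain (now 38 hours).
The critical path is still Ingest→Validate→Aggregate→Report; finish is now 38 hours.
Change in finish: 38 − 36 = +2 hours.

2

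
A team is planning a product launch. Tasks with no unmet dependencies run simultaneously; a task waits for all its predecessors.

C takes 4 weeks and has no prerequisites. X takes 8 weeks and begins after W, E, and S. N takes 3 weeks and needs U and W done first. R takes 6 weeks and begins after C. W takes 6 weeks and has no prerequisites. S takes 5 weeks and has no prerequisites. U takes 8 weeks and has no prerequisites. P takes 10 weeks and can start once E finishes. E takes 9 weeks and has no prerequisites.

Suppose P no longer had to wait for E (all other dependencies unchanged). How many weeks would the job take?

Original critical path: E→P = 9+10 = 19 ⇒ 19 weeks.
Without E→P, P's earliest start moves from 9 to 0.
New critical path: E→X = 9+8 = 17 ⇒ 17 weeks.

17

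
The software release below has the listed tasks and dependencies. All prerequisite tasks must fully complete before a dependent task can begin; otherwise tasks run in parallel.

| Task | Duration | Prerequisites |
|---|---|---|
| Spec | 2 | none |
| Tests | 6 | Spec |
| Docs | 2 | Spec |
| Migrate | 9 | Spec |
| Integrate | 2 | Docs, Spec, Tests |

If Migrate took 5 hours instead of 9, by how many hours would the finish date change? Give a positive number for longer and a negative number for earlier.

-1

As given, the longest chain is Spec→Migrate = 2+9 = 11, so the finish is 11 hours.
Migrate lies on that path, so at 5 hours the path becomes 7 hours.
Now Spec→Tests→Integrate = 2+6+2 = 10 is longest, so the finish becomes 10 hours.
Change in finish: 10 − 11 = -1 hours.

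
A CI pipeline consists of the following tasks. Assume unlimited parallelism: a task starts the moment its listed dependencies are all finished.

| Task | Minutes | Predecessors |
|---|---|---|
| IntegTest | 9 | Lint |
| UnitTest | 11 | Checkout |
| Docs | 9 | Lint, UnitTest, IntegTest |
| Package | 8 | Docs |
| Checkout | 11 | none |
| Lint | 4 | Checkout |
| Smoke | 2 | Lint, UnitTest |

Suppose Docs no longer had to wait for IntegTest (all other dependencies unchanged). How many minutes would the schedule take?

Before: longest chain Checkout→Lint→IntegTest→Docs→Package = 11+4+9+9+8 = 41, finish 41.
Without IntegTest→Docs, Docs's earliest start moves from 24 to 22.
After: Checkout→UnitTest→Docs→Package = 11+11+9+8 = 39 → 39 minutes.

39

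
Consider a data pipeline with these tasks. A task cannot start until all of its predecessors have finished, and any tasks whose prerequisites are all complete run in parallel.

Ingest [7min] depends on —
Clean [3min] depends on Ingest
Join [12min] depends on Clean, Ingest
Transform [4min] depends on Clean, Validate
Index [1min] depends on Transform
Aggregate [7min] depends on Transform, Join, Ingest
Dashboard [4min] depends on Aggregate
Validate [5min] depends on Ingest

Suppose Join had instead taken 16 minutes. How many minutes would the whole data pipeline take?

37

The binding path is Ingest→Clean→Join→Aggregate→Dashboard = 7+3+12+7+4 = 33; finish at 33 minutes.
Since Join is critical, the +4 change carries straight to that chain (now 37 minutes).
The critical path is still Ingest→Clean→Join→Aggregate→Dashboard; finish is now 37 minutes.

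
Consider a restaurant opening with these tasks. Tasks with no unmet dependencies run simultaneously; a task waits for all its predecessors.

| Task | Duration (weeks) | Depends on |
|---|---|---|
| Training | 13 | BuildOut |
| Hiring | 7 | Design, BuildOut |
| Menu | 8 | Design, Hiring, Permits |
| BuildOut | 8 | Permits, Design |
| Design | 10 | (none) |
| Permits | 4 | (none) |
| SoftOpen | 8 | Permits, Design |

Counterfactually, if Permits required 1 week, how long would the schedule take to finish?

As given, the longest chain is Design→BuildOut→Hiring→Menu = 10+8+7+8 = 33, so the finish is 33 weeks.
Permits is off the critical path — its longest chain is 27 weeks, giving 6 of slack.
The critical path is still Design→BuildOut→Hiring→Menu; finish is now 33 weeks.

33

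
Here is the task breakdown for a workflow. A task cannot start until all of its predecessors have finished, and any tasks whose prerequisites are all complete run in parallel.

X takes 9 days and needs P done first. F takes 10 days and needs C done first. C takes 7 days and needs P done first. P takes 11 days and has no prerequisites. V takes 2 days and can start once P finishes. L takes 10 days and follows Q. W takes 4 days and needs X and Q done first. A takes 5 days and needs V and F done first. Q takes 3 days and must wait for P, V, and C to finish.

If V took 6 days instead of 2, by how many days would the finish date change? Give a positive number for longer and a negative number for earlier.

Actual critical path: P→C→F→A = 11+7+10+5 = 33 ⇒ 33 days.
The longest path through V is only 26 days, so V has float 7.
That remains the longest chain; total 33 days.
Change in finish: 33 − 33 = +0 days.

0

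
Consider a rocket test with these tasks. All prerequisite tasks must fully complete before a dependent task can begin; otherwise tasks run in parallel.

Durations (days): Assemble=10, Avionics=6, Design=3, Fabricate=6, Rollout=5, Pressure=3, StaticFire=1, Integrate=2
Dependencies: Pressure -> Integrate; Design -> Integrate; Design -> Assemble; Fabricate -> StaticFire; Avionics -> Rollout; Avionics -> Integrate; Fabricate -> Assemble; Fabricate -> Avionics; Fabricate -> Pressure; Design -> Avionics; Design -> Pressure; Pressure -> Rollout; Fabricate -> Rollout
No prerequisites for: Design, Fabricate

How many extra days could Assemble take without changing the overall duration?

1

The longest chain is Fabricate→Avionics→Rollout = 6+6+5 = 17; overall finish 17 days.
The longest chain containing Assemble totals 16 days.
Slack of Assemble = 7 − 6 = 1 day.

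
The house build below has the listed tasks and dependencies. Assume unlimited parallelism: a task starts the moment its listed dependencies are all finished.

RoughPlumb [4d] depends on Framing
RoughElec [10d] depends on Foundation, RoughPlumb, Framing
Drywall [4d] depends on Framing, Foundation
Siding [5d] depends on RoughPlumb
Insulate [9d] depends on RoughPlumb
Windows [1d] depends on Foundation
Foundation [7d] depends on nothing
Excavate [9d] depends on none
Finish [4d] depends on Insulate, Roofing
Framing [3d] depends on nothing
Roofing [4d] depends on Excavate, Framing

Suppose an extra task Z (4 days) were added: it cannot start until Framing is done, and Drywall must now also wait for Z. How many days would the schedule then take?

20

Originally the schedule takes 20 days.
With Z inserted, Drywall now waits for max(Framing, Foundation, Z).
New critical path: Framing→RoughPlumb→Insulate→Finish = 3+4+9+4 = 20 ⇒ 20 days.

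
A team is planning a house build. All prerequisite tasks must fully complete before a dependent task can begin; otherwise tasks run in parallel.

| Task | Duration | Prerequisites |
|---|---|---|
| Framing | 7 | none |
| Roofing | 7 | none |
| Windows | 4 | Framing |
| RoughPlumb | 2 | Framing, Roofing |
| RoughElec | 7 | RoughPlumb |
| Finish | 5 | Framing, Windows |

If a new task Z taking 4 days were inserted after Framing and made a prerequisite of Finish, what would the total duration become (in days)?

Originally the plan takes 16 days.
With Z inserted, Finish now waits for max(Framing, Windows, Z).
New critical path: Framing→Z→Finish = 7+4+5 = 16 ⇒ 16 days.

16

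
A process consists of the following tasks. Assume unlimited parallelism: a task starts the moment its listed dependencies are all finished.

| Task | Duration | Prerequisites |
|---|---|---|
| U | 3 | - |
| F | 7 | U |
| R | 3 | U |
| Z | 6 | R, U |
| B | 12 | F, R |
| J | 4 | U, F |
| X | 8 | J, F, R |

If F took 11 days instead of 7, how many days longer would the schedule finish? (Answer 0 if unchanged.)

As given, the longest chain is U→F→B = 3+7+12 = 22, so the finish is 22 days.
Since F is critical, the +4 change carries straight to that chain (now 26 days).
The critical path is still U→F→B; finish is now 26 days.
Change in finish: 26 − 22 = +4 days.

4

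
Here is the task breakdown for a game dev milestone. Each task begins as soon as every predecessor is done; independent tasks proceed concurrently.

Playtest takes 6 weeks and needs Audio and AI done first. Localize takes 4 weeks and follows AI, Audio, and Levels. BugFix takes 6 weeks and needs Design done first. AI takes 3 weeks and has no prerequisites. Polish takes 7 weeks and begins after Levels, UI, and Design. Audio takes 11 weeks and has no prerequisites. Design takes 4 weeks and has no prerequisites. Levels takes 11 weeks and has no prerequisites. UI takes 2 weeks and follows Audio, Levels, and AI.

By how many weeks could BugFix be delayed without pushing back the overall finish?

10

Levels→UI→Polish = 11+2+7 = 20 sets the makespan at 20 weeks.
The longest chain containing BugFix totals 10 weeks.
So BugFix can slip 20 − 10 = 10 weeks.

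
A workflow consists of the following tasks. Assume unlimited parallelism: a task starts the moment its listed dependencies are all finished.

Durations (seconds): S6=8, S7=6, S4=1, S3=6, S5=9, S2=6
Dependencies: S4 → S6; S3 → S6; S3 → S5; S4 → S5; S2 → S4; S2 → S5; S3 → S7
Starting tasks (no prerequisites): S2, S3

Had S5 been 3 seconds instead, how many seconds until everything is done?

Baseline: S2→S4→S5 = 6+1+9 = 16 → 16 seconds.
S5 lies on that path, so at 3 seconds the path becomes 10 seconds.
Now S2→S4→S6 = 6+1+8 = 15 is longest, so the finish becomes 15 seconds.

15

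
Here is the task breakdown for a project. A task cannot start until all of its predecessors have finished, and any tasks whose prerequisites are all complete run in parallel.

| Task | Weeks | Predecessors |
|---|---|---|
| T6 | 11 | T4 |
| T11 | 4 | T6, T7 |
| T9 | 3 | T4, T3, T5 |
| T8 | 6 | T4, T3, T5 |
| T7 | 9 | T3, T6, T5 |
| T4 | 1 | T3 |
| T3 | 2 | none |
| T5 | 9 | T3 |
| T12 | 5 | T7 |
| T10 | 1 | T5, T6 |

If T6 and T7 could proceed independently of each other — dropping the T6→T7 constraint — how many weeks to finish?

With the dependency in place, T3→T4→T6→T7→T12 = 2+1+11+9+5 = 28 sets the finish at 28 weeks.
Without T6→T7, T7's earliest start moves from 14 to 11.
New critical path: T3→T5→T7→T12 = 2+9+9+5 = 25 ⇒ 25 weeks.

25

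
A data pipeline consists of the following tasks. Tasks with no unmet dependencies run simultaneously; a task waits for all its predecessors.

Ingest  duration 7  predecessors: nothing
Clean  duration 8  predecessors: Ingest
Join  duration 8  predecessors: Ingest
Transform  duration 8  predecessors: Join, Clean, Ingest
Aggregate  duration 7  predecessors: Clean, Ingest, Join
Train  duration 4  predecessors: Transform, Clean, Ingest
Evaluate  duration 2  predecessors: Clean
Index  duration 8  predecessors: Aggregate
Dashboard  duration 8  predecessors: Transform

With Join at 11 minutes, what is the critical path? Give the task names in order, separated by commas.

Ingest, Join, Transform, Dashboard

Baseline: Ingest→Join→Transform→Dashboard = 7+8+8+8 = 31 → 31 minutes.
Join is on the critical path; changing it to 11 makes that path 34 minutes.
No other chain overtakes it, so the finish is 34 minutes.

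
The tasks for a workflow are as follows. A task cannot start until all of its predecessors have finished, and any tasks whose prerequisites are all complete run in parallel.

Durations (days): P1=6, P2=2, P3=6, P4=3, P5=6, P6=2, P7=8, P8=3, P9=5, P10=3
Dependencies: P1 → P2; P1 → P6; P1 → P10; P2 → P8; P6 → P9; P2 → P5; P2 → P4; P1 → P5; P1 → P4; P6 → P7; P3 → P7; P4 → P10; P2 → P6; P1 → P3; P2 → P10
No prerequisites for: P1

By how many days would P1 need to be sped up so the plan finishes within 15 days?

Current finish: 20 days; target: 15.
P1 is on every critical path, so each day cut from P1 cuts the finish by one (this holds down to a finish of 15).
Need 20 − 15 = 5 days off P1 → P1 becomes 1 day, finish becomes 15.

5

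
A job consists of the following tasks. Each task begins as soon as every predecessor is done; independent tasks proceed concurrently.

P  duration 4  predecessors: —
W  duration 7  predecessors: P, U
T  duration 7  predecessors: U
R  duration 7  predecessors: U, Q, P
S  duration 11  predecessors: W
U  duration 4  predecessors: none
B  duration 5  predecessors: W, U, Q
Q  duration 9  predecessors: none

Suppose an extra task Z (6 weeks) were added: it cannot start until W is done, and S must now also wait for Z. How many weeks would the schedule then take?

Originally the schedule takes 22 weeks.
With Z inserted, S now waits for max(W, Z).
New critical path: U→W→Z→S = 4+7+6+11 = 28 ⇒ 28 weeks.

28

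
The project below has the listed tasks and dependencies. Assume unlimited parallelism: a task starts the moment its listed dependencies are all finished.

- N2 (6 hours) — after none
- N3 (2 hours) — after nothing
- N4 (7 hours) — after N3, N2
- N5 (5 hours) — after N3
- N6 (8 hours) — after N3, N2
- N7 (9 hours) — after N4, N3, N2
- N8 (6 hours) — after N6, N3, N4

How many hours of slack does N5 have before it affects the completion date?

15

Critical path: N2→N4→N7 = 6+7+9 = 22, so the finish is 22 hours.
The longest chain containing N5 totals 7 hours.
Slack of N5 = 17 − 2 = 15 hours.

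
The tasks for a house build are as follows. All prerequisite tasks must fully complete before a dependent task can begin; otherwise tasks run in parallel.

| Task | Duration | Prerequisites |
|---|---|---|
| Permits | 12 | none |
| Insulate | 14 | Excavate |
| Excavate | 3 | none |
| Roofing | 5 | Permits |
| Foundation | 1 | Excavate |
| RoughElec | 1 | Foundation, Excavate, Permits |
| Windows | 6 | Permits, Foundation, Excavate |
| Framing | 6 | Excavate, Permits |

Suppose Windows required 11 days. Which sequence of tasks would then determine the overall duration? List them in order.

Permits, Windows

As given, the longest chain is Permits→Windows = 12+6 = 18, so the finish is 18 days.
Windows lies on that path, so at 11 days the path becomes 23 days.
No other chain overtakes it, so the finish is 23 days.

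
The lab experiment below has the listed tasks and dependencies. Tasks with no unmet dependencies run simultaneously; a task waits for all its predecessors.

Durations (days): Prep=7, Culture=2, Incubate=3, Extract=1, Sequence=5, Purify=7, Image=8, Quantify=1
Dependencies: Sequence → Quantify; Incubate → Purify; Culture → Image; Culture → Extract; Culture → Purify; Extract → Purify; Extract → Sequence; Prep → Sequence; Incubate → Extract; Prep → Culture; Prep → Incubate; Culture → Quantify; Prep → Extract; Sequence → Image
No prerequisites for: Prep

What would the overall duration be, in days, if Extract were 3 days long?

The binding path is Prep→Incubate→Extract→Sequence→Image = 7+3+1+5+8 = 24; finish at 24 days.
Extract is on the critical path; changing it to 3 makes that path 26 days.
The critical path is still Prep→Incubate→Extract→Sequence→Image; finish is now 26 days.

26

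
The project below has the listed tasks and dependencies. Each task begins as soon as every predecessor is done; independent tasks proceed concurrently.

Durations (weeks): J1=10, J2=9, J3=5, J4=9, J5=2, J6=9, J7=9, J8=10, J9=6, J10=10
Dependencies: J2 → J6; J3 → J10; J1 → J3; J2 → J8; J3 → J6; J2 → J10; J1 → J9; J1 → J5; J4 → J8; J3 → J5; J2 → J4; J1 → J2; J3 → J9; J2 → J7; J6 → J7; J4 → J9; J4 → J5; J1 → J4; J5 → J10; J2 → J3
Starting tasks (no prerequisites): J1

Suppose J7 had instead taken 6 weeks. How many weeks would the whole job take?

40

The binding path is J1→J2→J3→J6→J7 = 10+9+5+9+9 = 42; finish at 42 weeks.
J7 is on the critical path; changing it to 6 makes that path 39 weeks.
The binding chain switches to J1→J2→J4→J5→J10 = 10+9+9+2+10 = 40; finish 40 weeks.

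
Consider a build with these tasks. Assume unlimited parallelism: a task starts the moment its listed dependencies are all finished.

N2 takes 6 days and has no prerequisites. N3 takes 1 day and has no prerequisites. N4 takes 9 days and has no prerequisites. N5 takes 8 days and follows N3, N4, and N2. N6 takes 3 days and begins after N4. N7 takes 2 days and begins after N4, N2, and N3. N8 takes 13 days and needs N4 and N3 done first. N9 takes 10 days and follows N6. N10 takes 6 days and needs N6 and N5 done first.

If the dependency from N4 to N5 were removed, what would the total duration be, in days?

22

Before: longest chain N4→N5→N10 = 9+8+6 = 23, finish 23.
Without N4→N5, N5's earliest start moves from 9 to 6.
The longest chain is now N4→N6→N9 = 9+3+10 = 22, so the job takes 22 days.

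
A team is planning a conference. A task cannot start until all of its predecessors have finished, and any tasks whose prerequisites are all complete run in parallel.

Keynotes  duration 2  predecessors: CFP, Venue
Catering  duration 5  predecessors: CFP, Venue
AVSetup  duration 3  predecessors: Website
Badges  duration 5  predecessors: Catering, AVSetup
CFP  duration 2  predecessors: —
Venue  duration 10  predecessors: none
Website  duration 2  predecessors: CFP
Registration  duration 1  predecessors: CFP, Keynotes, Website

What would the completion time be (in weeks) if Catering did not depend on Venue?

13

Before: longest chain Venue→Catering→Badges = 10+5+5 = 20, finish 20.
Without Venue→Catering, Catering's earliest start moves from 10 to 2.
The longest chain is now Venue→Keynotes→Registration = 10+2+1 = 13, so the project takes 13 weeks.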